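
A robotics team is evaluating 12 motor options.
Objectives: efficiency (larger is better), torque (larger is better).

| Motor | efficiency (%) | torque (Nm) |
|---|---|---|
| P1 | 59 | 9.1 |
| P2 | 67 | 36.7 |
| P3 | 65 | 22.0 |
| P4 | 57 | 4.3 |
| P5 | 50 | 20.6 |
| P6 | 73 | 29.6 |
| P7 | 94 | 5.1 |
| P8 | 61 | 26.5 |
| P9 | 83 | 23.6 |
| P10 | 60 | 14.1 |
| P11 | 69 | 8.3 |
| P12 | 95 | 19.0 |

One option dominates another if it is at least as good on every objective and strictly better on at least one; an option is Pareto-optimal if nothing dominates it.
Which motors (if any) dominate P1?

P2: efficiency 67≥59, torque 36.7≥9.1 — dominates P1.
P3: efficiency 65≥59, torque 22.0≥9.1 — dominates P1.
P6: efficiency 73≥59, torque 29.6≥9.1 — dominates P1.
P8: efficiency 61≥59, torque 26.5≥9.1 — dominates P1.
P9: efficiency 83≥59, torque 23.6≥9.1 — dominates P1.
P10: efficiency 60≥59, torque 14.1≥9.1 — dominates P1.
P12: efficiency 95≥59, torque 19.0≥9.1 — dominates P1.
Others (P4, P5, P7, P11) are each worse than P1 on at least one objective.

P2, P3, P6, P8, P9, P10, P12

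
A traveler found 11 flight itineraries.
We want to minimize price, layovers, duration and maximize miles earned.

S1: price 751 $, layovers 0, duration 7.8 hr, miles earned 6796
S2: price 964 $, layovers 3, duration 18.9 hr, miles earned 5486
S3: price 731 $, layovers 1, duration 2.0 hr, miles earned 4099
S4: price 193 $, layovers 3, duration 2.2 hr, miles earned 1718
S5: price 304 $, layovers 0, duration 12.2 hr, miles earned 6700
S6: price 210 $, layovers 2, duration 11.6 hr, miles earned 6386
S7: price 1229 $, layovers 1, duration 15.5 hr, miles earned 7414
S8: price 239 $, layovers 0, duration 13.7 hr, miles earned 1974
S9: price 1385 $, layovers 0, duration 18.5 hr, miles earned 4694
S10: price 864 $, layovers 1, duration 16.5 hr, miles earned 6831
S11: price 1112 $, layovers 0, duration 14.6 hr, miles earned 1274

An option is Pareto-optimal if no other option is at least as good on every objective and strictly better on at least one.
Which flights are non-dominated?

S1: not dominated.
S2: dominated by S1 (price 751≤964, layovers 0≤3, duration 7.8≤18.9, miles earned 6796≥5486).
S3: not dominated (best duration).
S4: not dominated (best price).
S5: not dominated.
S6: not dominated.
S7: not dominated (best miles earned).
S8: not dominated.
S9: dominated by S1 (price 751≤1385, layovers 0≤0, duration 7.8≤18.5, miles earned 6796≥4694).
S10: not dominated.
S11: dominated by S1 (price 751≤1112, layovers 0≤0, duration 7.8≤14.6, miles earned 6796≥1274).

S1, S3, S4, S5, S6, S7, S8, S10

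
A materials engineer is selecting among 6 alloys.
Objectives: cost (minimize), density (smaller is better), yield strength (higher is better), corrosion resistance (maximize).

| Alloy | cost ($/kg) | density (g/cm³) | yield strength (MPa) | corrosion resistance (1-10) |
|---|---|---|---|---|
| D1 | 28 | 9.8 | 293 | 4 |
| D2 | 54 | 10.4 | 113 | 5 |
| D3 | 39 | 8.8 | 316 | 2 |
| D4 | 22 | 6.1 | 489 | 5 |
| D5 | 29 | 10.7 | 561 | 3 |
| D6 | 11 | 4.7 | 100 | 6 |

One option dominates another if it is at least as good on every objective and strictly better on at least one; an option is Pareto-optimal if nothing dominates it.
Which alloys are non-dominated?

D4, D5, D6

D1: dominated by D4 (cost 22≤28, density 6.1≤9.8, yield strength 489≥293, corrosion resistance 5≥4).
D2: dominated by D4 (cost 22≤54, density 6.1≤10.4, yield strength 489≥113, corrosion resistance 5≥5).
D3: dominated by D4 (cost 22≤39, density 6.1≤8.8, yield strength 489≥316, corrosion resistance 5≥2).
D4: not dominated.
D5: not dominated (best yield strength).
D6: not dominated (best cost).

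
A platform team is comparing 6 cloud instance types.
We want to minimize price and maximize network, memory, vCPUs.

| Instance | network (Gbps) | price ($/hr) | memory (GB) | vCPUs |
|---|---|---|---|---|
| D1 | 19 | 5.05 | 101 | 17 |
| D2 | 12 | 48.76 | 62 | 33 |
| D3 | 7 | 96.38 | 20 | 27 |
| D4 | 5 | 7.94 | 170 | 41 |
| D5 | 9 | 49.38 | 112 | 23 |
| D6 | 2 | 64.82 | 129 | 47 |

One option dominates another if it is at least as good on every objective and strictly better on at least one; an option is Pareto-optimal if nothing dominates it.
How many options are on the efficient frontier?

D1: not dominated (best network).
D2: not dominated.
D3: dominated by D2 (network 12≥7, price 48.76≤96.38, memory 62≥20, vCPUs 33≥27).
D4: not dominated (best memory).
D5: not dominated.
D6: not dominated (best vCPUs).
Pareto-optimal: D1, D2, D4, D5, D6 → 5.

5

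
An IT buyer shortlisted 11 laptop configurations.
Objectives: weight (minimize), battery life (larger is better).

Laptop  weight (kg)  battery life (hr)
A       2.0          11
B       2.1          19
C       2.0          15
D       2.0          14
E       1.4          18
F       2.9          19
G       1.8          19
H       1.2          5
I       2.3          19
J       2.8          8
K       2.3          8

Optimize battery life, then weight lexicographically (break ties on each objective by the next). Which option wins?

First maximize battery life: best is 19, kept {B, F, G, I}.
Then minimize weight: best is 1.8, kept {G}.

G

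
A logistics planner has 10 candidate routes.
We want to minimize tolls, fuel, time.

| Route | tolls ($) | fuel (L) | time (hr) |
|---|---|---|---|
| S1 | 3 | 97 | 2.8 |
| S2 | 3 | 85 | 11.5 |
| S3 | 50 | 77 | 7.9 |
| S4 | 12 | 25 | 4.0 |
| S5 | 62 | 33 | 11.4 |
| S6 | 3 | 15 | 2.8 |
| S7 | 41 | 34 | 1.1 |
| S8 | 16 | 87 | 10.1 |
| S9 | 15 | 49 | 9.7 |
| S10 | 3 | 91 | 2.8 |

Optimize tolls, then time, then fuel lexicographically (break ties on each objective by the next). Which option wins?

First minimize tolls: best is 3, kept {S1, S2, S6, S10}.
Then minimize time: best is 2.8, kept {S1, S6, S10}.
Then minimize fuel: best is 15, kept {S6}.

S6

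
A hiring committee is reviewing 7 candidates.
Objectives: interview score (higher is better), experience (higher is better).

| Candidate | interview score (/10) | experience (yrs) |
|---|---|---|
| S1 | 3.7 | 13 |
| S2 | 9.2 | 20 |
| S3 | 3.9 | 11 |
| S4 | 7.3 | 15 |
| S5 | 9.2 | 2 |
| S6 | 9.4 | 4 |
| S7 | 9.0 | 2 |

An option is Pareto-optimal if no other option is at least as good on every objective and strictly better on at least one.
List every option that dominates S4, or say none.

S2: interview score 9.2≥7.3, experience 20≥15 — dominates S4.
Others (S1, S3, S5, S6, S7) are each worse than S4 on at least one objective.

S2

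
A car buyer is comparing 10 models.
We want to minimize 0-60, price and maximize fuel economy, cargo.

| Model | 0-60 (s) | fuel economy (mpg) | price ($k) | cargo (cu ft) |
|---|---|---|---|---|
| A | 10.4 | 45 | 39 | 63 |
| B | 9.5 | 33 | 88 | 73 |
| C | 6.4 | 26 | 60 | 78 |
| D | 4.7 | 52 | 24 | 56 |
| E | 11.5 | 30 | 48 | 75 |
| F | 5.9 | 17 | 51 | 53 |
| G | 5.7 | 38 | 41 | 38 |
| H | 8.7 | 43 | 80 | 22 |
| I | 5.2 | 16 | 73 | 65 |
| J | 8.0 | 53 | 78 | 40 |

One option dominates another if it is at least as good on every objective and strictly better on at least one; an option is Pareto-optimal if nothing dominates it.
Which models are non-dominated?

A, B, C, D, E, I, J

A: not dominated.
B: not dominated.
C: not dominated (best cargo).
D: not dominated (best 0-60).
E: not dominated.
F: dominated by D (0-60 4.7≤5.9, fuel economy 52≥17, price 24≤51, cargo 56≥53).
G: dominated by D (0-60 4.7≤5.7, fuel economy 52≥38, price 24≤41, cargo 56≥38).
H: dominated by D (0-60 4.7≤8.7, fuel economy 52≥43, price 24≤80, cargo 56≥22).
I: not dominated.
J: not dominated (best fuel economy).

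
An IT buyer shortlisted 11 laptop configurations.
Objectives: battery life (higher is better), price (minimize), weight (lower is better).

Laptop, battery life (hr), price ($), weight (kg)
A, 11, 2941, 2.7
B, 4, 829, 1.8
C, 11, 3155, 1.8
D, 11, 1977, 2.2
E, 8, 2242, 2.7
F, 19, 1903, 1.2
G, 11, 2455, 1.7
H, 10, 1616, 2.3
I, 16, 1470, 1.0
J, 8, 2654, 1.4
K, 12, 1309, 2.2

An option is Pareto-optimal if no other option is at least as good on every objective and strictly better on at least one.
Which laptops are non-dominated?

A: dominated by D (battery life 11≥11, price 1977≤2941, weight 2.2≤2.7).
B: not dominated (best price).
C: dominated by F (battery life 19≥11, price 1903≤3155, weight 1.2≤1.8).
D: dominated by F (battery life 19≥11, price 1903≤1977, weight 1.2≤2.2).
E: dominated by D (battery life 11≥8, price 1977≤2242, weight 2.2≤2.7).
F: not dominated (best battery life).
G: dominated by F (battery life 19≥11, price 1903≤2455, weight 1.2≤1.7).
H: dominated by I (battery life 16≥10, price 1470≤1616, weight 1.0≤2.3).
I: not dominated (best weight).
J: dominated by F (battery life 19≥8, price 1903≤2654, weight 1.2≤1.4).
K: not dominated.

B, F, I, K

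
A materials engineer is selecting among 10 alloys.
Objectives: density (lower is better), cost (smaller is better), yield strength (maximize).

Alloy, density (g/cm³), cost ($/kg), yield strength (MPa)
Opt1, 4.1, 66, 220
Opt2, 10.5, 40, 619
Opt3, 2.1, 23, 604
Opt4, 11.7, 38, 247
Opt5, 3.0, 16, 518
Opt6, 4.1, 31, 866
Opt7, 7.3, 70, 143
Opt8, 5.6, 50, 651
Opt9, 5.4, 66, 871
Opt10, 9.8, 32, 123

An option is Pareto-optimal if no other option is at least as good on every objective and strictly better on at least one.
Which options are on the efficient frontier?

Opt3, Opt5, Opt6, Opt9

Opt1: dominated by Opt3 (density 2.1≤4.1, cost 23≤66, yield strength 604≥220).
Opt2: dominated by Opt6 (density 4.1≤10.5, cost 31≤40, yield strength 866≥619).
Opt3: not dominated (best density).
Opt4: dominated by Opt3 (density 2.1≤11.7, cost 23≤38, yield strength 604≥247).
Opt5: not dominated (best cost).
Opt6: not dominated.
Opt7: dominated by Opt1 (density 4.1≤7.3, cost 66≤70, yield strength 220≥143).
Opt8: dominated by Opt6 (density 4.1≤5.6, cost 31≤50, yield strength 866≥651).
Opt9: not dominated (best yield strength).
Opt10: dominated by Opt3 (density 2.1≤9.8, cost 23≤32, yield strength 604≥123).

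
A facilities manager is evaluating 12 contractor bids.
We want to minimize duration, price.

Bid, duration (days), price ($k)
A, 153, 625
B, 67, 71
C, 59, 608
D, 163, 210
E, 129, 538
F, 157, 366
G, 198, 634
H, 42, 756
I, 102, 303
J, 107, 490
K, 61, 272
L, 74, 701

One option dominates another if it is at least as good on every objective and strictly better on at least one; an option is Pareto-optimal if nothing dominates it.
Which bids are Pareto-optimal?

A: dominated by B (duration 67≤153, price 71≤625).
B: not dominated (best price).
C: not dominated.
D: dominated by B (duration 67≤163, price 71≤210).
E: dominated by B (duration 67≤129, price 71≤538).
F: dominated by B (duration 67≤157, price 71≤366).
G: dominated by A (duration 153≤198, price 625≤634).
H: not dominated (best duration).
I: dominated by B (duration 67≤102, price 71≤303).
J: dominated by B (duration 67≤107, price 71≤490).
K: not dominated.
L: dominated by B (duration 67≤74, price 71≤701).

B, C, H, K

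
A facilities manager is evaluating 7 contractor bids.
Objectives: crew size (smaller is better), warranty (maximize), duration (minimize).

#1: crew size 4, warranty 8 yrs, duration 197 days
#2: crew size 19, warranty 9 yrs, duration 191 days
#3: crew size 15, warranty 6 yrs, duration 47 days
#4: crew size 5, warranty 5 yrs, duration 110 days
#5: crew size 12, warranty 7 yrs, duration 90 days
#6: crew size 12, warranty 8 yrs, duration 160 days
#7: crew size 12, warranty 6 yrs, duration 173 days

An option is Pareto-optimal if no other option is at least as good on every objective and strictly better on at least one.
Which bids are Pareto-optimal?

#1, #2, #3, #4, #5, #6

#1: not dominated (best crew size).
#2: not dominated (best warranty).
#3: not dominated (best duration).
#4: not dominated.
#5: not dominated.
#6: not dominated.
#7: dominated by #5 (crew size 12≤12, warranty 7≥6, duration 90≤173).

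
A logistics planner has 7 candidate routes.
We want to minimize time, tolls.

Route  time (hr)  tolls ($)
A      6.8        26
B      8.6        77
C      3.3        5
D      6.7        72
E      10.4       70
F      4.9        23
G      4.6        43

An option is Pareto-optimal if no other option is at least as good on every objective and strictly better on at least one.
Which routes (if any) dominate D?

C: time 3.3≤6.7, tolls 5≤72 — dominates D.
F: time 4.9≤6.7, tolls 23≤72 — dominates D.
G: time 4.6≤6.7, tolls 43≤72 — dominates D.
Others (A, B, E) are each worse than D on at least one objective.

C, F, G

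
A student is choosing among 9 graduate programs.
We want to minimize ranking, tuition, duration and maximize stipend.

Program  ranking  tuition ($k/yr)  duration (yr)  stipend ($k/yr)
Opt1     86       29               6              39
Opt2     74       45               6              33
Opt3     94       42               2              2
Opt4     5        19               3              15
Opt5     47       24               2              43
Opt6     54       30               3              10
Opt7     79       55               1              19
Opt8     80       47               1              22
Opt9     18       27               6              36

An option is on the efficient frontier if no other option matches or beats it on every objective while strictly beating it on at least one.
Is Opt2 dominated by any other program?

Opt5 vs Opt2: ranking 47≤74, tuition 24≤45, duration 2≤6, stipend 43≥33 — Opt5 is at least as good on every objective and strictly better on at least one, so Opt5 dominates Opt2.

Yes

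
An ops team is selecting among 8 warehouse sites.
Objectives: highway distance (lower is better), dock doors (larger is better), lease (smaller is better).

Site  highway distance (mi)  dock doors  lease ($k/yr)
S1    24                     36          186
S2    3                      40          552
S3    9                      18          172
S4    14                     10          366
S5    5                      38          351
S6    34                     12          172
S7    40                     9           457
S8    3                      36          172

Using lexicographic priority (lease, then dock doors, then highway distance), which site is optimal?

S8

First minimize lease: best is 172, kept {S3, S6, S8}.
Then maximize dock doors: best is 36, kept {S8}.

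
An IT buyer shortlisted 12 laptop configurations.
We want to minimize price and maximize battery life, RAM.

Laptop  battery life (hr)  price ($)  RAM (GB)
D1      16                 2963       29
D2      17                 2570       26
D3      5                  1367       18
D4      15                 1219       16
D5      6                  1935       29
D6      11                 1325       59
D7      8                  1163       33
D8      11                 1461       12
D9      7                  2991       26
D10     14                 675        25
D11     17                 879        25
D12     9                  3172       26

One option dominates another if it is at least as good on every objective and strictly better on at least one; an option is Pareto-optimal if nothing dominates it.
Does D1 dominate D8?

No

D1 vs D8: D1 is worse on price (2963 vs 1461), so it does not dominate D8.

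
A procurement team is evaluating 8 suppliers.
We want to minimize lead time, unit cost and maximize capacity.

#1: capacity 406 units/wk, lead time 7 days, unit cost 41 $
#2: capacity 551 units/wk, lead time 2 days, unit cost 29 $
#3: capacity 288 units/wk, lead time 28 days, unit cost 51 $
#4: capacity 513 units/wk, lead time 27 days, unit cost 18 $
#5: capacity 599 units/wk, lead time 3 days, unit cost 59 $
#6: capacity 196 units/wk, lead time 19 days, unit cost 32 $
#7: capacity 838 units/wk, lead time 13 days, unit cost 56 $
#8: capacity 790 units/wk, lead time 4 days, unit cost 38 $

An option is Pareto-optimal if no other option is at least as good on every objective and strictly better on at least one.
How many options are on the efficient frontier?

5

#1: dominated by #2 (capacity 551≥406, lead time 2≤7, unit cost 29≤41).
#2: not dominated (best lead time).
#3: dominated by #1 (capacity 406≥288, lead time 7≤28, unit cost 41≤51).
#4: not dominated (best unit cost).
#5: not dominated.
#6: dominated by #2 (capacity 551≥196, lead time 2≤19, unit cost 29≤32).
#7: not dominated (best capacity).
#8: not dominated.
Pareto-optimal: #2, #4, #5, #7, #8 → 5.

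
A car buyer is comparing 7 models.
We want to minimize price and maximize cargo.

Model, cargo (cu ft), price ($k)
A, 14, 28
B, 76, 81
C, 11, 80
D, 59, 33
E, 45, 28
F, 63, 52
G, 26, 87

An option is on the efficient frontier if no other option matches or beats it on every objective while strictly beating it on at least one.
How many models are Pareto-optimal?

4

A: dominated by E (cargo 45≥14, price 28≤28).
B: not dominated (best cargo).
C: dominated by A (cargo 14≥11, price 28≤80).
D: not dominated.
E: not dominated.
F: not dominated.
G: dominated by B (cargo 76≥26, price 81≤87).
Pareto-optimal: B, D, E, F → 4.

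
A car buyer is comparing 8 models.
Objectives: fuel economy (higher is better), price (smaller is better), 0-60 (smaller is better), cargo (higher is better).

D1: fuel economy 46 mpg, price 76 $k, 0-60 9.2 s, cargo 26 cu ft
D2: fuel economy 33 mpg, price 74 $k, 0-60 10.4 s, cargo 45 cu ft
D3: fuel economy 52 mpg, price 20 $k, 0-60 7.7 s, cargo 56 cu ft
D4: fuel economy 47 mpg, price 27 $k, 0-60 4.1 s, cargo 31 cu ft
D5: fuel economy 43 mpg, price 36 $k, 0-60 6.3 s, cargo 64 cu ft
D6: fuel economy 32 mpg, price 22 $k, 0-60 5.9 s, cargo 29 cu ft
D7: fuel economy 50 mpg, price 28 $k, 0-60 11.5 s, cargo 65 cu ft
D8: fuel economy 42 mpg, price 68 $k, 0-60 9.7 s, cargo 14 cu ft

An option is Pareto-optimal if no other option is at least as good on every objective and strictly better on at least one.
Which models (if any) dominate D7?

D1: worse on fuel economy (46 vs 50).
D2: worse on fuel economy (33 vs 50).
D3: worse on cargo (56 vs 65).
D4: worse on fuel economy (47 vs 50).
D5: worse on fuel economy (43 vs 50).
D6: worse on fuel economy (32 vs 50).
D8: worse on fuel economy (42 vs 50).
No option dominates D7.

none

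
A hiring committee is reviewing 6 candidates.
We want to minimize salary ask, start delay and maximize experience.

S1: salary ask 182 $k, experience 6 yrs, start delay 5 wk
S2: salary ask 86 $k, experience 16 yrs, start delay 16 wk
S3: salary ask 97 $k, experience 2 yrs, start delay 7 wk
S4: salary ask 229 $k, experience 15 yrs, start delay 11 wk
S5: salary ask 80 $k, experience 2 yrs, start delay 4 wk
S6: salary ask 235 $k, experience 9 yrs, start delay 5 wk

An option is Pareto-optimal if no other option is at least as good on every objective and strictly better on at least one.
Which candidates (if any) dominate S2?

S1: worse on salary ask (182 vs 86).
S3: worse on salary ask (97 vs 86).
S4: worse on salary ask (229 vs 86).
S5: worse on experience (2 vs 16).
S6: worse on salary ask (235 vs 86).
No option dominates S2.

none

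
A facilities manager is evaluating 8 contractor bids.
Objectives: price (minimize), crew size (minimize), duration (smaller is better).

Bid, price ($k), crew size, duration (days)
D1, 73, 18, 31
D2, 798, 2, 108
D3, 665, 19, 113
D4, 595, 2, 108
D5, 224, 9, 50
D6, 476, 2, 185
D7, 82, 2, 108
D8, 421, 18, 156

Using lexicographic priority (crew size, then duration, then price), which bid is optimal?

First minimize crew size: best is 2, kept {D2, D4, D6, D7}.
Then minimize duration: best is 108, kept {D2, D4, D7}.
Then minimize price: best is 82, kept {D7}.

D7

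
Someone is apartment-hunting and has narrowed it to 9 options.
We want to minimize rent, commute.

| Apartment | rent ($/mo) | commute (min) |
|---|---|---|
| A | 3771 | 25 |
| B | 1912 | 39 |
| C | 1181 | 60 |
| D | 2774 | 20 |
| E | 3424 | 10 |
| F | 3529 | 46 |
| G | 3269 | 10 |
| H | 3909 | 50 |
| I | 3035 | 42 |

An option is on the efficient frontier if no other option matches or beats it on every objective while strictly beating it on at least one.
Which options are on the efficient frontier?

A: dominated by D (rent 2774≤3771, commute 20≤25).
B: not dominated.
C: not dominated (best rent).
D: not dominated.
E: dominated by G (rent 3269≤3424, commute 10≤10).
F: dominated by B (rent 1912≤3529, commute 39≤46).
G: not dominated.
H: dominated by A (rent 3771≤3909, commute 25≤50).
I: dominated by B (rent 1912≤3035, commute 39≤42).

B, C, D, G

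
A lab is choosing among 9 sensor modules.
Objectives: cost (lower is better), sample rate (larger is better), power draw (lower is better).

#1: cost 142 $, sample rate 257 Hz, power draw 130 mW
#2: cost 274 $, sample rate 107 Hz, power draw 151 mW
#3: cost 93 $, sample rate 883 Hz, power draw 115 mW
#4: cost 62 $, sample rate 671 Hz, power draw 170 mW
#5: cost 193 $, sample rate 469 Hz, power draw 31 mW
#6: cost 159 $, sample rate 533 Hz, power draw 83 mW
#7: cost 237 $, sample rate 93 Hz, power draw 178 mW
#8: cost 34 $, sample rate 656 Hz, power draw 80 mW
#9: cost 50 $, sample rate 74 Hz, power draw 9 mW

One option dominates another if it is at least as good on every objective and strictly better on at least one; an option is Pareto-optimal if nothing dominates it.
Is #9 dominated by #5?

#5 vs #9: #5 is worse on cost (193 vs 50), so it does not dominate #9.

No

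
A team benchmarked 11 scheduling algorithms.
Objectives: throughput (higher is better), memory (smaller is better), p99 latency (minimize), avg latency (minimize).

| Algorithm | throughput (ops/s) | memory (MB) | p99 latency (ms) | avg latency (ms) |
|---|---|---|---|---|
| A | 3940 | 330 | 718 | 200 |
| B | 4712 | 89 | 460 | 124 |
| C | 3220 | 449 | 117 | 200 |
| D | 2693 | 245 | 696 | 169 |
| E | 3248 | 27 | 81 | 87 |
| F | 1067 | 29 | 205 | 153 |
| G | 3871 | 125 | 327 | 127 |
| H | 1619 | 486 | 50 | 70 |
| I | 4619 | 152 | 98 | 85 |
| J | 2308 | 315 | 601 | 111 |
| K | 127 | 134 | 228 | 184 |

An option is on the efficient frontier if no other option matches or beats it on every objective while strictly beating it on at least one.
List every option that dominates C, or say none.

E, I

E: throughput 3248≥3220, memory 27≤449, p99 latency 81≤117, avg latency 87≤200 — dominates C.
I: throughput 4619≥3220, memory 152≤449, p99 latency 98≤117, avg latency 85≤200 — dominates C.
Others (A, B, D, F, G, H, J, K) are each worse than C on at least one objective.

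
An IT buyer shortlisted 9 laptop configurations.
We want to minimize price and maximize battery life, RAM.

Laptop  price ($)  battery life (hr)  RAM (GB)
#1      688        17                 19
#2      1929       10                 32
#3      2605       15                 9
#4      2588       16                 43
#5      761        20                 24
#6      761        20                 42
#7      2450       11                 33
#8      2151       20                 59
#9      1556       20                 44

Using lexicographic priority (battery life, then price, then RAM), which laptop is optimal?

First maximize battery life: best is 20, kept {#5, #6, #8, #9}.
Then minimize price: best is 761, kept {#5, #6}.
Then maximize RAM: best is 42, kept {#6}.

#6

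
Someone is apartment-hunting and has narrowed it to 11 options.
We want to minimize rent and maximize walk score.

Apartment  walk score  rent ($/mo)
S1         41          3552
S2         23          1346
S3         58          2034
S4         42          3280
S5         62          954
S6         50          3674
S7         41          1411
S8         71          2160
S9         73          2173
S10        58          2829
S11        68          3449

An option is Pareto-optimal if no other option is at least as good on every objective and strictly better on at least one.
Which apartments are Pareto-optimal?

S5, S8, S9

S1: dominated by S3 (walk score 58≥41, rent 2034≤3552).
S2: dominated by S5 (walk score 62≥23, rent 954≤1346).
S3: dominated by S5 (walk score 62≥58, rent 954≤2034).
S4: dominated by S3 (walk score 58≥42, rent 2034≤3280).
S5: not dominated (best rent).
S6: dominated by S3 (walk score 58≥50, rent 2034≤3674).
S7: dominated by S5 (walk score 62≥41, rent 954≤1411).
S8: not dominated.
S9: not dominated (best walk score).
S10: dominated by S3 (walk score 58≥58, rent 2034≤2829).
S11: dominated by S8 (walk score 71≥68, rent 2160≤3449).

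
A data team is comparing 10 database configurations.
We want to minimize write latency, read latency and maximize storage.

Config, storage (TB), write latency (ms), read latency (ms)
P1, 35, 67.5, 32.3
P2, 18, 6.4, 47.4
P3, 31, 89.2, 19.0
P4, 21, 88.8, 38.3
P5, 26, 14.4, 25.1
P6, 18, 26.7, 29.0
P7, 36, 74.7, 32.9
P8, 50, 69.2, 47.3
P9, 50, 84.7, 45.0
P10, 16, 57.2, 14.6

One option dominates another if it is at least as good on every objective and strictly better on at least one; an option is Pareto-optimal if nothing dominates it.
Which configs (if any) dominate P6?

P5: storage 26≥18, write latency 14.4≤26.7, read latency 25.1≤29.0 — dominates P6.
Others (P1, P2, P3, P4, P7, P8, P9, P10) are each worse than P6 on at least one objective.

P5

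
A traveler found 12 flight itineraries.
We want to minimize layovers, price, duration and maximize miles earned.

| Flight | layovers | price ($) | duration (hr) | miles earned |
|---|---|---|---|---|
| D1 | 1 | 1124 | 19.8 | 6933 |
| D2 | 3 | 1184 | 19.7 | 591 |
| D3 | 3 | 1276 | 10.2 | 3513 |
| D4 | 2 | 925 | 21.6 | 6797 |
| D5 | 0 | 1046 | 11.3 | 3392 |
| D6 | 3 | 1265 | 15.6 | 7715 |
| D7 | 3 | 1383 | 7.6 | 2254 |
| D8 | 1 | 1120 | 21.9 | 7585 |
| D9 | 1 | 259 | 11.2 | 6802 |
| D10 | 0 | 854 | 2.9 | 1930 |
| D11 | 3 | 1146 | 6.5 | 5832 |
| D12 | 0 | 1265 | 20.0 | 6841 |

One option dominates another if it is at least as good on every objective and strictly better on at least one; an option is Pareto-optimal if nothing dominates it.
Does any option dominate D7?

Yes

D11 vs D7: layovers 3≤3, price 1146≤1383, duration 6.5≤7.6, miles earned 5832≥2254 — D11 is at least as good on every objective and strictly better on at least one, so D11 dominates D7.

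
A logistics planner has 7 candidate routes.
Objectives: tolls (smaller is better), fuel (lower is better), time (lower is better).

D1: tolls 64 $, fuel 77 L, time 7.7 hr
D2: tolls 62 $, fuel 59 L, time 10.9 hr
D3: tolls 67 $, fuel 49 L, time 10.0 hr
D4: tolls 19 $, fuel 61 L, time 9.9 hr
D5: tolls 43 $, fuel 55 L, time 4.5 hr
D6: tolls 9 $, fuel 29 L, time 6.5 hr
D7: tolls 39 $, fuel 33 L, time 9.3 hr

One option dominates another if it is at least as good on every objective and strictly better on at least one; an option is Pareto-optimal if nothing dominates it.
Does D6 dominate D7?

D6 vs D7: tolls 9≤39, fuel 29≤33, time 6.5≤9.3 — D6 is at least as good on every objective with at least one strict improvement.

Yes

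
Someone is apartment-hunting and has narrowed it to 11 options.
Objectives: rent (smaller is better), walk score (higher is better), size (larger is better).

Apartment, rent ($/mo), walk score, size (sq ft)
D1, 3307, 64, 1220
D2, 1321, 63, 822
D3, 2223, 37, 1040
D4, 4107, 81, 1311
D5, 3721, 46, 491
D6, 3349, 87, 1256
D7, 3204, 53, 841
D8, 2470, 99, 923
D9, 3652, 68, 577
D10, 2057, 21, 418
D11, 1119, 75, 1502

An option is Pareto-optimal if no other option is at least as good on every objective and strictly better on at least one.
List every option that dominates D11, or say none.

D1: worse on rent (3307 vs 1119).
D2: worse on rent (1321 vs 1119).
D3: worse on rent (2223 vs 1119).
D4: worse on rent (4107 vs 1119).
D5: worse on rent (3721 vs 1119).
D6: worse on rent (3349 vs 1119).
D7: worse on rent (3204 vs 1119).
D8: worse on rent (2470 vs 1119).
D9: worse on rent (3652 vs 1119).
D10: worse on rent (2057 vs 1119).
No option dominates D11.

none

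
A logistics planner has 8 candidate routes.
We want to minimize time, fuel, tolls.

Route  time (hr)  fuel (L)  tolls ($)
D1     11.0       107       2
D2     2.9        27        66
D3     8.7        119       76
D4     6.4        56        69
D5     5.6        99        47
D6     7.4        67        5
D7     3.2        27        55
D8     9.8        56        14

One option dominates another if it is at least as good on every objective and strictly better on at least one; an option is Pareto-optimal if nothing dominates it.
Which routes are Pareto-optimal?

D1, D2, D5, D6, D7, D8

D1: not dominated (best tolls).
D2: not dominated (best time).
D3: dominated by D2 (time 2.9≤8.7, fuel 27≤119, tolls 66≤76).
D4: dominated by D2 (time 2.9≤6.4, fuel 27≤56, tolls 66≤69).
D5: not dominated.
D6: not dominated.
D7: not dominated.
D8: not dominated.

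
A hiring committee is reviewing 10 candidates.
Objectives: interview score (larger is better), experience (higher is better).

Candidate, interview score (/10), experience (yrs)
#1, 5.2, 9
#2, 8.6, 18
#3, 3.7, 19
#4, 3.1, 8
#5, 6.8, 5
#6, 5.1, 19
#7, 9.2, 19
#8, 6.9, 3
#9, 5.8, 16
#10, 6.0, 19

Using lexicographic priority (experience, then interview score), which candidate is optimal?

#7

First maximize experience: best is 19, kept {#3, #6, #7, #10}.
Then maximize interview score: best is 9.2, kept {#7}.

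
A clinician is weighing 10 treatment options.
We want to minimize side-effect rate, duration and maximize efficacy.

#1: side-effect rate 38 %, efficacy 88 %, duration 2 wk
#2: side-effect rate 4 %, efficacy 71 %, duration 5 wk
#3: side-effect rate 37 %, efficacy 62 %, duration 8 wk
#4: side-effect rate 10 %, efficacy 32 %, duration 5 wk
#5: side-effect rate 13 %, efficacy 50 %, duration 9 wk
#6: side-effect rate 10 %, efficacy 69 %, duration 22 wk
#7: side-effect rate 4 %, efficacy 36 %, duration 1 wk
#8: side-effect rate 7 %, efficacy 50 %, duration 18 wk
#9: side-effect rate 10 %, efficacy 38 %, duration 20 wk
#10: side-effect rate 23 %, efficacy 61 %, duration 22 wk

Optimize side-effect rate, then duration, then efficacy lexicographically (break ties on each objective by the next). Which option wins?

First minimize side-effect rate: best is 4, kept {#2, #7}.
Then minimize duration: best is 1, kept {#7}.

#7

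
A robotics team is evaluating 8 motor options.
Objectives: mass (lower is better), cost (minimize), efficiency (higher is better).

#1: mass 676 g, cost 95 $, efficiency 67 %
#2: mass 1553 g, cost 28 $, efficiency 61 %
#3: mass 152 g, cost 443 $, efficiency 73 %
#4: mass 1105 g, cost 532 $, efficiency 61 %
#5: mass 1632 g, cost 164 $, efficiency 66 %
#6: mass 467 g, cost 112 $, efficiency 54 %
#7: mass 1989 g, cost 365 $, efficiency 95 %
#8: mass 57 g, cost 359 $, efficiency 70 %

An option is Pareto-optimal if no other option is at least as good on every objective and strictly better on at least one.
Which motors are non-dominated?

#1, #2, #3, #6, #7, #8

#1: not dominated.
#2: not dominated (best cost).
#3: not dominated.
#4: dominated by #1 (mass 676≤1105, cost 95≤532, efficiency 67≥61).
#5: dominated by #1 (mass 676≤1632, cost 95≤164, efficiency 67≥66).
#6: not dominated.
#7: not dominated (best efficiency).
#8: not dominated (best mass).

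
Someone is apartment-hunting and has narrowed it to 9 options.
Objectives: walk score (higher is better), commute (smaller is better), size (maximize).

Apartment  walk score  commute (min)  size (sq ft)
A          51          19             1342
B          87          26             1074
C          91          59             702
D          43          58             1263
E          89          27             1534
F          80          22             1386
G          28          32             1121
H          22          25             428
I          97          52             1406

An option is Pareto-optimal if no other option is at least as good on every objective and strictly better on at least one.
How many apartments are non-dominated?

A: not dominated (best commute).
B: not dominated.
C: dominated by I (walk score 97≥91, commute 52≤59, size 1406≥702).
D: dominated by A (walk score 51≥43, commute 19≤58, size 1342≥1263).
E: not dominated (best size).
F: not dominated.
G: dominated by A (walk score 51≥28, commute 19≤32, size 1342≥1121).
H: dominated by A (walk score 51≥22, commute 19≤25, size 1342≥428).
I: not dominated (best walk score).
Pareto-optimal: A, B, E, F, I → 5.

5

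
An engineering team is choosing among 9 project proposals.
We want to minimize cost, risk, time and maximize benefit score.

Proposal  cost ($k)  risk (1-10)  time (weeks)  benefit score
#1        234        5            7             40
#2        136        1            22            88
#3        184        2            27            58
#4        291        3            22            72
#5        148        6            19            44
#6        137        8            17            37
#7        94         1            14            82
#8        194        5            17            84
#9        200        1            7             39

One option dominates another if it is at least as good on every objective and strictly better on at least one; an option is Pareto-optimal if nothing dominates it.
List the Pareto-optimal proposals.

#1, #2, #7, #8, #9

#1: not dominated.
#2: not dominated (best benefit score).
#3: dominated by #2 (cost 136≤184, risk 1≤2, time 22≤27, benefit score 88≥58).
#4: dominated by #2 (cost 136≤291, risk 1≤3, time 22≤22, benefit score 88≥72).
#5: dominated by #7 (cost 94≤148, risk 1≤6, time 14≤19, benefit score 82≥44).
#6: dominated by #7 (cost 94≤137, risk 1≤8, time 14≤17, benefit score 82≥37).
#7: not dominated (best cost).
#8: not dominated.
#9: not dominated.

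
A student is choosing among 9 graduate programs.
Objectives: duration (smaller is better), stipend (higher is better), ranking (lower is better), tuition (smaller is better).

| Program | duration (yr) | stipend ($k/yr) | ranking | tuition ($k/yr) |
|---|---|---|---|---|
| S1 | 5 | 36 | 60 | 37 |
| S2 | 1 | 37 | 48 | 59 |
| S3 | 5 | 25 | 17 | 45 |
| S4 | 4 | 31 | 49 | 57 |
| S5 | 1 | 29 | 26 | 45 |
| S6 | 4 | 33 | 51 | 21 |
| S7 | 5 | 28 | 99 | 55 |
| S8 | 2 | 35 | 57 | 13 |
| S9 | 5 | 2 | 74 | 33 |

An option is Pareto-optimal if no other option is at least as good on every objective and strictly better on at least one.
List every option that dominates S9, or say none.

S6: duration 4≤5, stipend 33≥2, ranking 51≤74, tuition 21≤33 — dominates S9.
S8: duration 2≤5, stipend 35≥2, ranking 57≤74, tuition 13≤33 — dominates S9.
Others (S1, S2, S3, S4, S5, S7) are each worse than S9 on at least one objective.

S6, S8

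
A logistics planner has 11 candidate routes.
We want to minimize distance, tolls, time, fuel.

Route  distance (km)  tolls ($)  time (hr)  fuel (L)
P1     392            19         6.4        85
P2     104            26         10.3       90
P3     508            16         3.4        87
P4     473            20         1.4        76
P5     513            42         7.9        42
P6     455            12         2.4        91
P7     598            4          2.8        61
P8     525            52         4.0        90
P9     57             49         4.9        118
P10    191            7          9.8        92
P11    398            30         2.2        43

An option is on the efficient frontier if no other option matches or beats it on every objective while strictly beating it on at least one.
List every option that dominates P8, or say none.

P3, P4, P11

P3: distance 508≤525, tolls 16≤52, time 3.4≤4.0, fuel 87≤90 — dominates P8.
P4: distance 473≤525, tolls 20≤52, time 1.4≤4.0, fuel 76≤90 — dominates P8.
P11: distance 398≤525, tolls 30≤52, time 2.2≤4.0, fuel 43≤90 — dominates P8.
Others (P1, P2, P5, P6, P7, P9, P10) are each worse than P8 on at least one objective.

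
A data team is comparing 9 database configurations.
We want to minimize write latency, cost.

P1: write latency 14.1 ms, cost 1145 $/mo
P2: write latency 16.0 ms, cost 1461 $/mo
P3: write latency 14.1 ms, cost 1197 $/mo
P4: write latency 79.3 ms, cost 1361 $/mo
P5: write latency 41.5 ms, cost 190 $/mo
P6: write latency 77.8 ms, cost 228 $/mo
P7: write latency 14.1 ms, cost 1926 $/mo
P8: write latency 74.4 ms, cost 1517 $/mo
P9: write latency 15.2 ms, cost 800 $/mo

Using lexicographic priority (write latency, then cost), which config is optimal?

First minimize write latency: best is 14.1, kept {P1, P3, P7}.
Then minimize cost: best is 1145, kept {P1}.

P1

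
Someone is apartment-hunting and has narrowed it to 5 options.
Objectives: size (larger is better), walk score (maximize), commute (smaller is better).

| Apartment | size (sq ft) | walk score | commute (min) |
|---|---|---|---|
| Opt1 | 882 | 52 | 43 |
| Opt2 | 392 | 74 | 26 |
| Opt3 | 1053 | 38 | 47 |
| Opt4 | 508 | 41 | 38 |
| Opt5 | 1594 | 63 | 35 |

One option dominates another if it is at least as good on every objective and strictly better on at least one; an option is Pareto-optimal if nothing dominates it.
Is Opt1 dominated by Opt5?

Yes

Opt5 vs Opt1: size 1594≥882, walk score 63≥52, commute 35≤43 — Opt5 is at least as good on every objective with at least one strict improvement.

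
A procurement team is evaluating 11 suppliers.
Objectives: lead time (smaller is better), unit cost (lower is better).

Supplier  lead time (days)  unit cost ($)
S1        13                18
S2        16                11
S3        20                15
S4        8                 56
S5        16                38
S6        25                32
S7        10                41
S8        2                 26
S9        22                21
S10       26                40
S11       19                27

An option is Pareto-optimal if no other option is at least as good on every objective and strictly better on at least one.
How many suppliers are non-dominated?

S1: not dominated.
S2: not dominated (best unit cost).
S3: dominated by S2 (lead time 16≤20, unit cost 11≤15).
S4: dominated by S8 (lead time 2≤8, unit cost 26≤56).
S5: dominated by S1 (lead time 13≤16, unit cost 18≤38).
S6: dominated by S1 (lead time 13≤25, unit cost 18≤32).
S7: dominated by S8 (lead time 2≤10, unit cost 26≤41).
S8: not dominated (best lead time).
S9: dominated by S1 (lead time 13≤22, unit cost 18≤21).
S10: dominated by S1 (lead time 13≤26, unit cost 18≤40).
S11: dominated by S1 (lead time 13≤19, unit cost 18≤27).
Pareto-optimal: S1, S2, S8 → 3.

3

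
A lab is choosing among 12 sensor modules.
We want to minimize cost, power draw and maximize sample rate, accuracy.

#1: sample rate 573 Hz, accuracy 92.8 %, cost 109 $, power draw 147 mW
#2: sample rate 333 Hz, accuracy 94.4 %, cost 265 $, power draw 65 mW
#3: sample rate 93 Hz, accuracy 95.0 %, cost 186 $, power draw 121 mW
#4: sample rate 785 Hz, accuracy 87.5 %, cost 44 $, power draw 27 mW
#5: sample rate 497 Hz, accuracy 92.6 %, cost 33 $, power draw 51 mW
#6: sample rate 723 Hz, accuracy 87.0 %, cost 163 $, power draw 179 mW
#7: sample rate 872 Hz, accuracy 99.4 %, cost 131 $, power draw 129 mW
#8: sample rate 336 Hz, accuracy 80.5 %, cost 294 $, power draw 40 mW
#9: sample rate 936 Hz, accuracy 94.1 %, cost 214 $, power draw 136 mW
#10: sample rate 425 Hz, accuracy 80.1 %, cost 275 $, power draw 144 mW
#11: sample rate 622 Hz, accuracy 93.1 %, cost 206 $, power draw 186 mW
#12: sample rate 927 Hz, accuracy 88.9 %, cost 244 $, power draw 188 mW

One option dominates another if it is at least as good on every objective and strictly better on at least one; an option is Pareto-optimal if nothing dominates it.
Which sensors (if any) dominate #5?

#1: worse on cost (109 vs 33).
#2: worse on sample rate (333 vs 497).
#3: worse on sample rate (93 vs 497).
#4: worse on accuracy (87.5 vs 92.6).
#6: worse on accuracy (87.0 vs 92.6).
#7: worse on cost (131 vs 33).
#8: worse on sample rate (336 vs 497).
#9: worse on cost (214 vs 33).
#10: worse on sample rate (425 vs 497).
#11: worse on cost (206 vs 33).
#12: worse on accuracy (88.9 vs 92.6).
No option dominates #5.

none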